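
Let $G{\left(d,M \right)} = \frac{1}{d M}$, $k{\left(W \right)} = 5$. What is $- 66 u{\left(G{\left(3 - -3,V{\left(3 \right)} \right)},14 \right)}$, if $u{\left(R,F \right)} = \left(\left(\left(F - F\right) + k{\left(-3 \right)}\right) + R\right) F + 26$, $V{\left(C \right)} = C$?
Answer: $- \frac{19162}{3} \approx -6387.3$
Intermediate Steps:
$G{\left(d,M \right)} = \frac{1}{M d}$
$u{\left(R,F \right)} = 26 + F \left(5 + R\right)$ ($u{\left(R,F \right)} = \left(\left(\left(F - F\right) + 5\right) + R\right) F + 26 = \left(\left(0 + 5\right) + R\right) F + 26 = \left(5 + R\right) F + 26 = F \left(5 + R\right) + 26 = 26 + F \left(5 + R\right)$)
$- 66 u{\left(G{\left(3 - -3,V{\left(3 \right)} \right)},14 \right)} = - 66 \left(26 + 5 \cdot 14 + 14 \frac{1}{3 \left(3 - -3\right)}\right) = - 66 \left(26 + 70 + 14 \frac{1}{3 \left(3 + 3\right)}\right) = - 66 \left(26 + 70 + 14 \frac{1}{3 \cdot 6}\right) = - 66 \left(26 + 70 + 14 \cdot \frac{1}{3} \cdot \frac{1}{6}\right) = - 66 \left(26 + 70 + 14 \cdot \frac{1}{18}\right) = - 66 \left(26 + 70 + \frac{7}{9}\right) = \left(-66\right) \frac{871}{9} = - \frac{19162}{3}$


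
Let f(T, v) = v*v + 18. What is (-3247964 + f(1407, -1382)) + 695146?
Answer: -642876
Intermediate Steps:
f(T, v) = 18 + v² (f(T, v) = v² + 18 = 18 + v²)
(-3247964 + f(1407, -1382)) + 695146 = (-3247964 + (18 + (-1382)²)) + 695146 = (-3247964 + (18 + 1909924)) + 695146 = (-3247964 + 1909942) + 695146 = -1338022 + 695146 = -642876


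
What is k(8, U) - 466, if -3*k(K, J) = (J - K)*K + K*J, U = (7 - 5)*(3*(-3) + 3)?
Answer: -1142/3 ≈ -380.67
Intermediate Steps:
U = -12 (U = 2*(-9 + 3) = 2*(-6) = -12)
k(K, J) = -J*K/3 - K*(J - K)/3 (k(K, J) = -((J - K)*K + K*J)/3 = -(K*(J - K) + J*K)/3 = -(J*K + K*(J - K))/3 = -J*K/3 - K*(J - K)/3)
k(8, U) - 466 = (⅓)*8*(8 - 2*(-12)) - 466 = (⅓)*8*(8 + 24) - 466 = (⅓)*8*32 - 466 = 256/3 - 466 = -1142/3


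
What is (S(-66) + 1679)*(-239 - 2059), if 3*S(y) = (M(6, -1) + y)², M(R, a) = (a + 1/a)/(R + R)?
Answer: -129814403/18 ≈ -7.2119e+6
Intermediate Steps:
M(R, a) = (a + 1/a)/(2*R) (M(R, a) = (a + 1/a)/((2*R)) = (a + 1/a)*(1/(2*R)) = (a + 1/a)/(2*R))
S(y) = (-⅙ + y)²/3 (S(y) = ((½)*(1 + (-1)²)/(6*(-1)) + y)²/3 = ((½)*(⅙)*(-1)*(1 + 1) + y)²/3 = ((½)*(⅙)*(-1)*2 + y)²/3 = (-⅙ + y)²/3)
(S(-66) + 1679)*(-239 - 2059) = ((-1 + 6*(-66))²/108 + 1679)*(-239 - 2059) = ((-1 - 396)²/108 + 1679)*(-2298) = ((1/108)*(-397)² + 1679)*(-2298) = ((1/108)*157609 + 1679)*(-2298) = (157609/108 + 1679)*(-2298) = (338941/108)*(-2298) = -129814403/18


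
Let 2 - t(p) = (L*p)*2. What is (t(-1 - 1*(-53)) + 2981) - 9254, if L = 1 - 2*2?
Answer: -5959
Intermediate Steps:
L = -3 (L = 1 - 4 = -3)
t(p) = 2 + 6*p (t(p) = 2 - (-3*p)*2 = 2 - (-6)*p = 2 + 6*p)
(t(-1 - 1*(-53)) + 2981) - 9254 = ((2 + 6*(-1 - 1*(-53))) + 2981) - 9254 = ((2 + 6*(-1 + 53)) + 2981) - 9254 = ((2 + 6*52) + 2981) - 9254 = ((2 + 312) + 2981) - 9254 = (314 + 2981) - 9254 = 3295 - 9254 = -5959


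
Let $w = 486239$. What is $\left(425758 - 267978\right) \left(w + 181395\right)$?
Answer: $105339292520$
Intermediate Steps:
$\left(425758 - 267978\right) \left(w + 181395\right) = \left(425758 - 267978\right) \left(486239 + 181395\right) = 157780 \cdot 667634 = 105339292520$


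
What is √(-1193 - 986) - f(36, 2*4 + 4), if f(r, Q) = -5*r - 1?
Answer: 181 + I*√2179 ≈ 181.0 + 46.68*I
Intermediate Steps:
f(r, Q) = -1 - 5*r
√(-1193 - 986) - f(36, 2*4 + 4) = √(-1193 - 986) - (-1 - 5*36) = √(-2179) - (-1 - 180) = I*√2179 - 1*(-181) = I*√2179 + 181 = 181 + I*√2179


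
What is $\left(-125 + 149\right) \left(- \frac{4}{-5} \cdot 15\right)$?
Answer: $288$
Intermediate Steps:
$\left(-125 + 149\right) \left(- \frac{4}{-5} \cdot 15\right) = 24 \left(- 4 \left(- \frac{1}{5}\right) 15\right) = 24 \left(- \frac{\left(-4\right) 15}{5}\right) = 24 \left(\left(-1\right) \left(-12\right)\right) = 24 \cdot 12 = 288$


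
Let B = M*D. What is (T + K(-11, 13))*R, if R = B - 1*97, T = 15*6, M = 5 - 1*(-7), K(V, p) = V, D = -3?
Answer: -10507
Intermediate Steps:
M = 12 (M = 5 + 7 = 12)
T = 90
B = -36 (B = 12*(-3) = -36)
R = -133 (R = -36 - 1*97 = -36 - 97 = -133)
(T + K(-11, 13))*R = (90 - 11)*(-133) = 79*(-133) = -10507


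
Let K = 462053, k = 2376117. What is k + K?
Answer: 2838170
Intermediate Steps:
k + K = 2376117 + 462053 = 2838170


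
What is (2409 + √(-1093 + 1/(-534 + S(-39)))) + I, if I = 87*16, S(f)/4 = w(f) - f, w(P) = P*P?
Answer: 3801 + I*√3954040538/1902 ≈ 3801.0 + 33.061*I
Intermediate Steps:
w(P) = P²
S(f) = -4*f + 4*f² (S(f) = 4*(f² - f) = -4*f + 4*f²)
I = 1392
(2409 + √(-1093 + 1/(-534 + S(-39)))) + I = (2409 + √(-1093 + 1/(-534 + 4*(-39)*(-1 - 39)))) + 1392 = (2409 + √(-1093 + 1/(-534 + 4*(-39)*(-40)))) + 1392 = (2409 + √(-1093 + 1/(-534 + 6240))) + 1392 = (2409 + √(-1093 + 1/5706)) + 1392 = (2409 + √(-6236657/5706)) + 1392 = (2409 + I*√3954040538/1902) + 1392 = 3801 + I*√3954040538/1902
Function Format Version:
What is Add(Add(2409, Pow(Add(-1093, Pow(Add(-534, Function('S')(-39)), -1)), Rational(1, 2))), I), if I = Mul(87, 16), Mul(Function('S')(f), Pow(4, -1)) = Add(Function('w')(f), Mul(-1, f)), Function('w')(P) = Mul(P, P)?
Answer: Add(3801, Mul(Rational(1, 1902), I, Pow(3954040538, Rational(1, 2)))) ≈ Add(3801.0, Mul(33.061, I))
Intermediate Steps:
Function('w')(P) = Pow(P, 2)
Function('S')(f) = Add(Mul(-4, f), Mul(4, Pow(f, 2))) (Function('S')(f) = Mul(4, Add(Pow(f, 2), Mul(-1, f))) = Add(Mul(-4, f), Mul(4, Pow(f, 2))))
I = 1392
Add(Add(2409, Pow(Add(-1093, Pow(Add(-534, Function('S')(-39)), -1)), Rational(1, 2))), I) = Add(Add(2409, Pow(Add(-1093, Pow(Add(-534, Mul(4, -39, Add(-1, -39))), -1)), Rational(1, 2))), 1392) = Add(Add(2409, Pow(Add(-1093, Pow(Add(-534, Mul(4, -39, -40)), -1)), Rational(1, 2))), 1392) = Add(Add(2409, Pow(Add(-1093, Pow(Add(-534, 6240), -1)), Rational(1, 2))), 1392) = Add(Add(2409, Pow(Add(-1093, Pow(5706, -1)), Rational(1, 2))), 1392) = Add(Add(2409, Pow(Add(-1093, Rational(1, 5706)), Rational(1, 2))), 1392) = Add(Add(2409, Pow(Rational(-6236657, 5706), Rational(1, 2))), 1392) = Add(Add(2409, Mul(Rational(1, 1902), I, Pow(3954040538, Rational(1, 2)))), 1392) = Add(3801, Mul(Rational(1, 1902), I, Pow(3954040538, Rational(1, 2))))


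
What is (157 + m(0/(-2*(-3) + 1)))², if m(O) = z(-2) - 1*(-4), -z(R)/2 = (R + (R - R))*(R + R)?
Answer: 21025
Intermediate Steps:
z(R) = -4*R² (z(R) = -2*(R + (R - R))*(R + R) = -2*(R + 0)*2*R = -2*R*2*R = -4*R²)
m(O) = -12 (m(O) = -4*(-2)² - 1*(-4) = -4*4 + 4 = -16 + 4 = -12)
(157 + m(0/(-2*(-3) + 1)))² = (157 - 12)² = 145² = 21025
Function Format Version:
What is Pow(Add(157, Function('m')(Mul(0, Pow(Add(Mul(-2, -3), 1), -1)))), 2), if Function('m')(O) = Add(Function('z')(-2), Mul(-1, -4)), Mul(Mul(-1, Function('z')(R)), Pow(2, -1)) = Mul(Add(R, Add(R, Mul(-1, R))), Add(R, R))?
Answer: 21025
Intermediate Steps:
Function('z')(R) = Mul(-4, Pow(R, 2)) (Function('z')(R) = Mul(-2, Mul(Add(R, Add(R, Mul(-1, R))), Add(R, R))) = Mul(-2, Mul(Add(R, 0), Mul(2, R))) = Mul(-2, Mul(R, Mul(2, R))) = Mul(-2, Mul(2, Pow(R, 2))) = Mul(-4, Pow(R, 2)))
Function('m')(O) = -12 (Function('m')(O) = Add(Mul(-4, Pow(-2, 2)), Mul(-1, -4)) = Add(Mul(-4, 4), 4) = Add(-16, 4) = -12)
Pow(Add(157, Function('m')(Mul(0, Pow(Add(Mul(-2, -3), 1), -1)))), 2) = Pow(Add(157, -12), 2) = Pow(145, 2) = 21025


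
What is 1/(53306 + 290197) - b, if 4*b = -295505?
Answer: 101506854019/1374012 ≈ 73876.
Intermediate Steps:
b = -295505/4 (b = (¼)*(-295505) = -295505/4 ≈ -73876.)
1/(53306 + 290197) - b = 1/(53306 + 290197) - 1*(-295505/4) = 1/343503 + 295505/4 = 101506854019/1374012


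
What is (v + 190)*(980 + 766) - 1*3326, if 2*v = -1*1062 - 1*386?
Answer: -935690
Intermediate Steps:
v = -724 (v = (-1*1062 - 1*386)/2 = (-1062 - 386)/2 = (½)*(-1448) = -724)
(v + 190)*(980 + 766) - 1*3326 = (-724 + 190)*(980 + 766) - 1*3326 = -534*1746 - 3326 = -932364 - 3326 = -935690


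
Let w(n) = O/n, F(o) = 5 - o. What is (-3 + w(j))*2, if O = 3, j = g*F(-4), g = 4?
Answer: -35/6 ≈ -5.8333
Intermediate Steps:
j = 36 (j = 4*(5 - 1*(-4)) = 4*(5 + 4) = 4*9 = 36)
w(n) = 3/n
(-3 + w(j))*2 = (-3 + 3/36)*2 = (-3 + 3*(1/36))*2 = (-3 + 1/12)*2 = -35/12*2 = -35/6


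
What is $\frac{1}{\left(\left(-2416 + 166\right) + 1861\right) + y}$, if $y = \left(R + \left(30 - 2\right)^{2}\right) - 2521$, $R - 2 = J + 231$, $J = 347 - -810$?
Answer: $- \frac{1}{736} \approx -0.0013587$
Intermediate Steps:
$J = 1157$ ($J = 347 + 810 = 1157$)
$R = 1390$ ($R = 2 + \left(1157 + 231\right) = 2 + 1388 = 1390$)
$y = -347$ ($y = \left(1390 + \left(30 - 2\right)^{2}\right) - 2521 = \left(1390 + 28^{2}\right) - 2521 = \left(1390 + 784\right) - 2521 = 2174 - 2521 = -347$)
$\frac{1}{\left(\left(-2416 + 166\right) + 1861\right) + y} = \frac{1}{\left(\left(-2416 + 166\right) + 1861\right) - 347} = \frac{1}{\left(-2250 + 1861\right) - 347} = \frac{1}{-389 - 347} = \frac{1}{-736} = - \frac{1}{736}$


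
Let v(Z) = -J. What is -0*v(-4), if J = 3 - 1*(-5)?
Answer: 0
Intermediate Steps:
J = 8 (J = 3 + 5 = 8)
v(Z) = -8 (v(Z) = -1*8 = -8)
-0*v(-4) = -0*(-8) = -190*0 = 0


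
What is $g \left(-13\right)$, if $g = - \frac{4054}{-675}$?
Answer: $- \frac{52702}{675} \approx -78.077$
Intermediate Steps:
$g = \frac{4054}{675}$ ($g = \left(-4054\right) \left(- \frac{1}{675}\right) = \frac{4054}{675} \approx 6.0059$)
$g \left(-13\right) = \frac{4054}{675} \left(-13\right) = - \frac{52702}{675}$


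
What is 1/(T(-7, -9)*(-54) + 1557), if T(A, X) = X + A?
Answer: 1/2421 ≈ 0.00041305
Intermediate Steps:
T(A, X) = A + X
1/(T(-7, -9)*(-54) + 1557) = 1/((-7 - 9)*(-54) + 1557) = 1/(-16*(-54) + 1557) = 1/(864 + 1557) = 1/2421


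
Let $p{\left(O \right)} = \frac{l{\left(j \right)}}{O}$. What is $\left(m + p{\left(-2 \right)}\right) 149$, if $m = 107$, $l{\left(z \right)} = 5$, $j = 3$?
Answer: $\frac{31141}{2} \approx 15571.0$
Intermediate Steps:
$p{\left(O \right)} = \frac{5}{O}$
$\left(m + p{\left(-2 \right)}\right) 149 = \left(107 + \frac{5}{-2}\right) 149 = \left(107 + 5 \left(- \frac{1}{2}\right)\right) 149 = \left(107 - \frac{5}{2}\right) 149 = \frac{209}{2} \cdot 149 = \frac{31141}{2}$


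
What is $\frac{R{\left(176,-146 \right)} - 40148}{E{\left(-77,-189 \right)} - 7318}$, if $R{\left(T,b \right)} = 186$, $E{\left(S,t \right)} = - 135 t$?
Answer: $- \frac{39962}{18197} \approx -2.1961$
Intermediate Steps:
$\frac{R{\left(176,-146 \right)} - 40148}{E{\left(-77,-189 \right)} - 7318} = \frac{186 - 40148}{\left(-135\right) \left(-189\right) - 7318} = - \frac{39962}{25515 - 7318} = - \frac{39962}{18197}$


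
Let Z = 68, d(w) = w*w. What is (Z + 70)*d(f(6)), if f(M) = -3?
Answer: 1242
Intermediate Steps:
d(w) = w**2
(Z + 70)*d(f(6)) = (68 + 70)*(-3)**2 = 138*9 = 1242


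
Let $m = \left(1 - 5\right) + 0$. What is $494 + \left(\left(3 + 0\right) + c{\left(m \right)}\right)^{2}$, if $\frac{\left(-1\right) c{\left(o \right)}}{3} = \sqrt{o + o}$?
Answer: $431 - 36 i \sqrt{2} \approx 431.0 - 50.912 i$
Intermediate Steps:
$m = -4$ ($m = -4 + 0 = -4$)
$c{\left(o \right)} = - 3 \sqrt{2} \sqrt{o}$ ($c{\left(o \right)} = - 3 \sqrt{o + o} = - 3 \sqrt{2 o} = - 3 \sqrt{2} \sqrt{o}$)
$494 + \left(\left(3 + 0\right) + c{\left(m \right)}\right)^{2} = 494 + \left(\left(3 + 0\right) - 3 \sqrt{2} \sqrt{-4}\right)^{2} = 494 + \left(3 - 3 \sqrt{2} \cdot 2 i\right)^{2} = 494 + \left(3 - 6 i \sqrt{2}\right)^{2}$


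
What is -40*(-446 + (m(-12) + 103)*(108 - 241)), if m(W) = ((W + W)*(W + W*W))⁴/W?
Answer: -44655101198425560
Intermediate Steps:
m(W) = 16*W³*(W + W²)⁴ (m(W) = ((2*W)*(W + W²))⁴/W = (2*W*(W + W²))⁴/W = (16*W⁴*(W + W²)⁴)/W = 16*W³*(W + W²)⁴)
-40*(-446 + (m(-12) + 103)*(108 - 241)) = -40*(-446 + (16*(-12)⁷*(1 - 12)⁴ + 103)*(108 - 241)) = -40*(-446 + (16*(-35831808)*(-11)⁴ + 103)*(-133)) = -40*(-446 + (16*(-35831808)*14641 + 103)*(-133)) = -40*(-446 + (-8393816014848 + 103)*(-133)) = -40*(-446 - 8393816014745*(-133)) = -40*(-446 + 1116377529961085) = -40*1116377529960639 = -44655101198425560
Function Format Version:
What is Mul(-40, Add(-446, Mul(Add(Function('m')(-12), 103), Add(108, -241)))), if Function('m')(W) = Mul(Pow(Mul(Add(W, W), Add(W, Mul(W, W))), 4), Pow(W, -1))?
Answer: -44655101198425560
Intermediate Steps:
Function('m')(W) = Mul(16, Pow(W, 3), Pow(Add(W, Pow(W, 2)), 4)) (Function('m')(W) = Mul(Pow(Mul(Mul(2, W), Add(W, Pow(W, 2))), 4), Pow(W, -1)) = Mul(Pow(Mul(2, W, Add(W, Pow(W, 2))), 4), Pow(W, -1)) = Mul(Mul(16, Pow(W, 4), Pow(Add(W, Pow(W, 2)), 4)), Pow(W, -1)) = Mul(16, Pow(W, 3), Pow(Add(W, Pow(W, 2)), 4)))
Mul(-40, Add(-446, Mul(Add(Function('m')(-12), 103), Add(108, -241)))) = Mul(-40, Add(-446, Mul(Add(Mul(16, Pow(-12, 7), Pow(Add(1, -12), 4)), 103), Add(108, -241)))) = Mul(-40, Add(-446, Mul(Add(Mul(16, -35831808, Pow(-11, 4)), 103), -133))) = Mul(-40, Add(-446, Mul(Add(Mul(16, -35831808, 14641), 103), -133))) = Mul(-40, Add(-446, Mul(Add(-8393816014848, 103), -133))) = Mul(-40, Add(-446, Mul(-8393816014745, -133))) = Mul(-40, Add(-446, 1116377529961085)) = Mul(-40, 1116377529960639) = -44655101198425560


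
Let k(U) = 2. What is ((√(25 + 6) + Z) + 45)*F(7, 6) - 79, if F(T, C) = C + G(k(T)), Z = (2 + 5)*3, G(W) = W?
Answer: 449 + 8*√31 ≈ 493.54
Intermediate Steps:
Z = 21 (Z = 7*3 = 21)
F(T, C) = 2 + C (F(T, C) = C + 2 = 2 + C)
((√(25 + 6) + Z) + 45)*F(7, 6) - 79 = ((√(25 + 6) + 21) + 45)*(2 + 6) - 79 = ((√31 + 21) + 45)*8 - 79 = ((21 + √31) + 45)*8 - 79 = (66 + √31)*8 - 79 = (528 + 8*√31) - 79 = 449 + 8*√31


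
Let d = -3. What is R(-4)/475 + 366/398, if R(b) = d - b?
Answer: 87124/94525 ≈ 0.92170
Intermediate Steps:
R(b) = -3 - b
R(-4)/475 + 366/398 = (-3 - 1*(-4))/475 + 366/398 = (-3 + 4)*(1/475) + 366*(1/398) = 1*(1/475) + 183/199 = 1/475 + 183/199 = 87124/94525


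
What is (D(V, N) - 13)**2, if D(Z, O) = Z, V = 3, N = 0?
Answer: 100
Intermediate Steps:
(D(V, N) - 13)**2 = (3 - 13)**2 = (-10)**2 = 100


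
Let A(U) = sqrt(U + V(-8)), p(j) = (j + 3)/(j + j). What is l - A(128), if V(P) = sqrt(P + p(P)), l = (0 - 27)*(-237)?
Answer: 6399 - sqrt(512 + I*sqrt(123))/2 ≈ 6387.7 - 0.12253*I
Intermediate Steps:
p(j) = (3 + j)/(2*j) (p(j) = (3 + j)/((2*j)) = (3 + j)*(1/(2*j)) = (3 + j)/(2*j))
l = 6399 (l = -27*(-237) = 6399)
V(P) = sqrt(P + (3 + P)/(2*P))
A(U) = sqrt(U + I*sqrt(123)/4) (A(U) = sqrt(U + sqrt(2 + 4*(-8) + 6/(-8))/2) = sqrt(U + sqrt(2 - 32 + 6*(-1/8))/2) = sqrt(U + sqrt(2 - 32 - 3/4)/2) = sqrt(U + sqrt(-123/4)/2) = sqrt(U + (I*sqrt(123)/2)/2) = sqrt(U + I*sqrt(123)/4))
l - A(128) = 6399 - sqrt(4*128 + I*sqrt(123))/2 = 6399 - sqrt(512 + I*sqrt(123))/2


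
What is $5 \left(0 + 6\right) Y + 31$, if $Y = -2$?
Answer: $-29$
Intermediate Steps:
$5 \left(0 + 6\right) Y + 31 = 5 \left(0 + 6\right) \left(-2\right) + 31 = 5 \cdot 6 \left(-2\right) + 31 = 30 \left(-2\right) + 31 = -60 + 31 = -29$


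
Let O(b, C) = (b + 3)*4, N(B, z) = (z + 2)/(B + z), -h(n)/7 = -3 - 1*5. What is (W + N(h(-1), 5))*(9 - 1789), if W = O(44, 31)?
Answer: -20425500/61 ≈ -3.3484e+5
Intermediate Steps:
h(n) = 56 (h(n) = -7*(-3 - 1*5) = -7*(-3 - 5) = -7*(-8) = 56)
N(B, z) = (2 + z)/(B + z)
O(b, C) = 12 + 4*b (O(b, C) = (3 + b)*4 = 12 + 4*b)
W = 188 (W = 12 + 4*44 = 12 + 176 = 188)
(W + N(h(-1), 5))*(9 - 1789) = (188 + (2 + 5)/(56 + 5))*(9 - 1789) = (188 + 7/61)*(-1780) = (11475/61)*(-1780) = -20425500/61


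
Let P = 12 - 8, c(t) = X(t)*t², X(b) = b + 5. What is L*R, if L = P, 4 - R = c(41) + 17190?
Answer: -378048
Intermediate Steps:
X(b) = 5 + b
c(t) = t²*(5 + t) (c(t) = (5 + t)*t² = t²*(5 + t))
R = -94512 (R = 4 - (41²*(5 + 41) + 17190) = 4 - (1681*46 + 17190) = 4 - (77326 + 17190) = 4 - 1*94516 = 4 - 94516 = -94512)
P = 4
L = 4
L*R = 4*(-94512) = -378048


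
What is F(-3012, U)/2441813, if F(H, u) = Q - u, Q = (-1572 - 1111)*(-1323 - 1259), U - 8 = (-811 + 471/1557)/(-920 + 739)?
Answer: 650761813870/229381471407 ≈ 2.8370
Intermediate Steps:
U = 1172264/93939 (U = 8 + (-811 + 471/1557)/(-920 + 739) = 8 + (-811 + 471*(1/1557))/(-181) = 8 + (-811 + 157/519)*(-1/181) = 8 - 420752/519*(-1/181) = 8 + 420752/93939 = 1172264/93939 ≈ 12.479)
Q = 6927506 (Q = -2683*(-2582) = 6927506)
F(H, u) = 6927506 - u
F(-3012, U)/2441813 = (6927506 - 1*1172264/93939)/2441813 = (6927506 - 1172264/93939)*(1/2441813) = (650761813870/93939)*(1/2441813) = 650761813870/229381471407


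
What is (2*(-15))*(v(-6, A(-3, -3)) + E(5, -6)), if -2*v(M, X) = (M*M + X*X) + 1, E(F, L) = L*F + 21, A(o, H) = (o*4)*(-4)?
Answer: 35385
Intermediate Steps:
A(o, H) = -16*o (A(o, H) = (4*o)*(-4) = -16*o)
E(F, L) = 21 + F*L (E(F, L) = F*L + 21 = 21 + F*L)
v(M, X) = -½ - M²/2 - X²/2 (v(M, X) = -((M*M + X*X) + 1)/2 = -((M² + X²) + 1)/2 = -(1 + M² + X²)/2 = -½ - M²/2 - X²/2)
(2*(-15))*(v(-6, A(-3, -3)) + E(5, -6)) = (2*(-15))*((-½ - ½*(-6)² - (-16*(-3))²/2) + (21 + 5*(-6))) = -30*((-½ - ½*36 - ½*48²) + (21 - 30)) = -30*((-½ - 18 - ½*2304) - 9) = -30*((-½ - 18 - 1152) - 9) = -30*(-2341/2 - 9) = -30*(-2359/2) = 35385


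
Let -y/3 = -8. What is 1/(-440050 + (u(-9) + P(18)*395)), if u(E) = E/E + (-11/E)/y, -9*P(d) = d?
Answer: -216/95221213 ≈ -2.2684e-6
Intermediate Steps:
P(d) = -d/9
y = 24 (y = -3*(-8) = 24)
u(E) = 1 - 11/(24*E) (u(E) = E/E - 11/E/24 = 1 - 11/E*(1/24) = 1 - 11/(24*E))
1/(-440050 + (u(-9) + P(18)*395)) = 1/(-440050 + ((-11/24 - 9)/(-9) - ⅑*18*395)) = 1/(-440050 + (-⅑*(-227/24) - 2*395)) = 1/(-440050 + (227/216 - 790)) = 1/(-440050 - 170413/216) = 1/(-95221213/216) = -216/95221213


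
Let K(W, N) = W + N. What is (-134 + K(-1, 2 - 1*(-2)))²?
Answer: 17161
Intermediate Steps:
K(W, N) = N + W
(-134 + K(-1, 2 - 1*(-2)))² = (-134 + ((2 - 1*(-2)) - 1))² = (-134 + ((2 + 2) - 1))² = (-134 + (4 - 1))² = (-134 + 3)² = (-131)² = 17161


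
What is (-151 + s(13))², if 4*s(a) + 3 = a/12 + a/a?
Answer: 52693081/2304 ≈ 22870.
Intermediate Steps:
s(a) = -½ + a/48 (s(a) = -¾ + (a/12 + a/a)/4 = -¾ + (a*(1/12) + 1)/4 = -¾ + (a/12 + 1)/4 = -¾ + (1 + a/12)/4 = -¾ + (¼ + a/48) = -½ + a/48)
(-151 + s(13))² = (-151 + (-½ + (1/48)*13))² = (-151 + (-½ + 13/48))² = (-151 - 11/48)² = (-7259/48)² = 52693081/2304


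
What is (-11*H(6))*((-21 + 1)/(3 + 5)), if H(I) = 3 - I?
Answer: -165/2 ≈ -82.500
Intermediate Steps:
(-11*H(6))*((-21 + 1)/(3 + 5)) = (-11*(3 - 1*6))*((-21 + 1)/(3 + 5)) = (-11*(3 - 6))*(-20/8) = (-11*(-3))*(-20*⅛) = 33*(-5/2) = -165/2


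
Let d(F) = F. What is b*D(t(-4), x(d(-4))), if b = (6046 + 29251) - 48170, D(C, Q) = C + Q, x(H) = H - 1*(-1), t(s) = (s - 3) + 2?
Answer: 102984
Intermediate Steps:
t(s) = -1 + s (t(s) = (-3 + s) + 2 = -1 + s)
x(H) = 1 + H (x(H) = H + 1 = 1 + H)
b = -12873 (b = 35297 - 48170 = -12873)
b*D(t(-4), x(d(-4))) = -12873*((-1 - 4) + (1 - 4)) = -12873*(-5 - 3) = -12873*(-8) = 102984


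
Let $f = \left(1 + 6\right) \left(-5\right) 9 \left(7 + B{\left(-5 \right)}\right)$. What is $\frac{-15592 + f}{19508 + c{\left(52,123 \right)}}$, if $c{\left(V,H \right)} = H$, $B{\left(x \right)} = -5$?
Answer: $- \frac{16222}{19631} \approx -0.82635$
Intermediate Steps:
$f = -630$ ($f = \left(1 + 6\right) \left(-5\right) 9 \left(7 - 5\right) = 7 \left(-5\right) 9 \cdot 2 = \left(-35\right) 18 = -630$)
$\frac{-15592 + f}{19508 + c{\left(52,123 \right)}} = \frac{-15592 - 630}{19508 + 123} = - \frac{16222}{19631}$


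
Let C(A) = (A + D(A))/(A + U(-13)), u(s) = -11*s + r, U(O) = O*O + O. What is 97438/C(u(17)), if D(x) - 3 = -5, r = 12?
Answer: 1851322/177 ≈ 10459.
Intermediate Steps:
U(O) = O + O**2 (U(O) = O**2 + O = O + O**2)
u(s) = 12 - 11*s (u(s) = -11*s + 12 = 12 - 11*s)
D(x) = -2 (D(x) = 3 - 5 = -2)
C(A) = (-2 + A)/(156 + A) (C(A) = (A - 2)/(A - 13*(1 - 13)) = (-2 + A)/(A - 13*(-12)) = (-2 + A)/(A + 156) = (-2 + A)/(156 + A))
97438/C(u(17)) = 97438/(((-2 + (12 - 11*17))/(156 + (12 - 11*17)))) = 97438/(((-2 + (12 - 187))/(156 + (12 - 187)))) = 97438/(((-2 - 175)/(156 - 175))) = 97438/((-177/(-19))) = 97438/((-1/19*(-177))) = 97438/(177/19) = 97438*(19/177) = 1851322/177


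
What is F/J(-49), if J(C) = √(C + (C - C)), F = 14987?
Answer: -2141*I ≈ -2141.0*I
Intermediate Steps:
J(C) = √C (J(C) = √(C + 0) = √C)
F/J(-49) = 14987/(√(-49)) = 14987/((7*I)) = 14987*(-I/7) = -2141*I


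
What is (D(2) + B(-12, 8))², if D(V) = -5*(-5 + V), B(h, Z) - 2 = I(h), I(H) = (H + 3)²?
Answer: 9604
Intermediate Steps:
I(H) = (3 + H)²
B(h, Z) = 2 + (3 + h)²
D(V) = 25 - 5*V
(D(2) + B(-12, 8))² = ((25 - 5*2) + (2 + (3 - 12)²))² = ((25 - 10) + (2 + (-9)²))² = (15 + (2 + 81))² = (15 + 83)² = 98² = 9604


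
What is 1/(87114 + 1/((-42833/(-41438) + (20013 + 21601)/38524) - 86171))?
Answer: 17194543583391/1497885469523978885 ≈ 1.1479e-5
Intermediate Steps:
1/(87114 + 1/((-42833/(-41438) + (20013 + 21601)/38524) - 86171)) = 1/(87114 + 1/((-42833*(-1/41438) + 41614*(1/38524)) - 86171)) = 1/(87114 + 1/((42833/41438 + 20807/19262) - 86171)) = 1/(87114 + 1/(421812428/199544689 - 86171)) = 1/(87114 + 1/(-17194543583391/199544689)) = 1/(87114 - 199544689/17194543583391) = 1/(1497885469523978885/17194543583391) = 17194543583391/1497885469523978885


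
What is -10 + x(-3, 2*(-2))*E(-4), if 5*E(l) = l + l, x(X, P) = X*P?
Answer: -146/5 ≈ -29.200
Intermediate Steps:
x(X, P) = P*X
E(l) = 2*l/5 (E(l) = (l + l)/5 = (2*l)/5 = 2*l/5)
-10 + x(-3, 2*(-2))*E(-4) = -10 + ((2*(-2))*(-3))*((2/5)*(-4)) = -10 - 4*(-3)*(-8/5) = -10 + 12*(-8/5) = -10 - 96/5 = -146/5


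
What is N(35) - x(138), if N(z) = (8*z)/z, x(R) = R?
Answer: -130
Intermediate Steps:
N(z) = 8
N(35) - x(138) = 8 - 1*138 = 8 - 138 = -130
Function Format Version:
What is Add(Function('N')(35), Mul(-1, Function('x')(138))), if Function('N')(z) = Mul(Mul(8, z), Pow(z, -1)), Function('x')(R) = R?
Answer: -130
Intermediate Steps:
Function('N')(z) = 8
Add(Function('N')(35), Mul(-1, Function('x')(138))) = Add(8, Mul(-1, 138)) = Add(8, -138) = -130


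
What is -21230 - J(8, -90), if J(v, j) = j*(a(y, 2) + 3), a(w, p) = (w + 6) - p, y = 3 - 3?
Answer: -20600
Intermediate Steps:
y = 0
a(w, p) = 6 + w - p (a(w, p) = (6 + w) - p = 6 + w - p)
J(v, j) = 7*j (J(v, j) = j*((6 + 0 - 1*2) + 3) = j*((6 + 0 - 2) + 3) = j*(4 + 3) = j*7 = 7*j)
-21230 - J(8, -90) = -21230 - 7*(-90) = -21230 - 1*(-630) = -21230 + 630 = -20600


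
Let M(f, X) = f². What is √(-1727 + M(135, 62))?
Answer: √16498 ≈ 128.44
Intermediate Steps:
√(-1727 + M(135, 62)) = √(-1727 + 135²) = √(-1727 + 18225) = √16498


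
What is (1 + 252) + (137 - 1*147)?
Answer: 243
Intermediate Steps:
(1 + 252) + (137 - 1*147) = 253 + (137 - 147) = 253 - 10 = 243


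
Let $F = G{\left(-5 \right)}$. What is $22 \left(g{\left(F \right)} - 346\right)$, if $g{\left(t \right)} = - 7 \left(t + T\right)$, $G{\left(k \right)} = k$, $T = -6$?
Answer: $-5918$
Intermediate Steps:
$F = -5$
$g{\left(t \right)} = 42 - 7 t$ ($g{\left(t \right)} = - 7 \left(t - 6\right) = - 7 \left(-6 + t\right) = 42 - 7 t$)
$22 \left(g{\left(F \right)} - 346\right) = 22 \left(\left(42 - -35\right) - 346\right) = 22 \left(\left(42 + 35\right) - 346\right) = 22 \left(77 - 346\right) = 22 \left(-269\right) = -5918$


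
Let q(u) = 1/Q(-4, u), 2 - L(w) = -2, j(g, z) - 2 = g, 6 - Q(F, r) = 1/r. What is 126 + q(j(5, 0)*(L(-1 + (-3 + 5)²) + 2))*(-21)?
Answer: 30744/251 ≈ 122.49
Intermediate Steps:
Q(F, r) = 6 - 1/r
j(g, z) = 2 + g
L(w) = 4 (L(w) = 2 - 1*(-2) = 2 + 2 = 4)
q(u) = 1/(6 - 1/u)
126 + q(j(5, 0)*(L(-1 + (-3 + 5)²) + 2))*(-21) = 126 + (((2 + 5)*(4 + 2))/(-1 + 6*((2 + 5)*(4 + 2))))*(-21) = 126 + ((7*6)/(-1 + 6*(7*6)))*(-21) = 126 + (42/(-1 + 6*42))*(-21) = 126 + (42/(-1 + 252))*(-21) = 126 + (42/251)*(-21) = 126 - 882/251 = 30744/251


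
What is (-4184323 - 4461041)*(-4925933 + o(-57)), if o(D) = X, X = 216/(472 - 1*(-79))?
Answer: 809143128274572/19 ≈ 4.2586e+13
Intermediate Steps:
X = 216/551 (X = 216/(472 + 79) = 216/551 ≈ 0.39201)
o(D) = 216/551
(-4184323 - 4461041)*(-4925933 + o(-57)) = (-4184323 - 4461041)*(-4925933 + 216/551) = -8645364*(-2714188867/551) = 809143128274572/19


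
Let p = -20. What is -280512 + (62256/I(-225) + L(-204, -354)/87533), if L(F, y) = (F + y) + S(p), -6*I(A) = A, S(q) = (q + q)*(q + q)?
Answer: -610218426718/2188325 ≈ -2.7885e+5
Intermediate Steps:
S(q) = 4*q² (S(q) = (2*q)*(2*q) = 4*q²)
I(A) = -A/6
L(F, y) = 1600 + F + y (L(F, y) = (F + y) + 4*(-20)² = (F + y) + 4*400 = (F + y) + 1600 = 1600 + F + y)
-280512 + (62256/I(-225) + L(-204, -354)/87533) = -280512 + (62256/((-⅙*(-225))) + (1600 - 204 - 354)/87533) = -280512 + (62256/(75/2) + 1042*(1/87533)) = -280512 + (62256*(2/75) + 1042/87533) = -280512 + (41504/25 + 1042/87533) = -280512 + 3632995682/2188325 = -610218426718/2188325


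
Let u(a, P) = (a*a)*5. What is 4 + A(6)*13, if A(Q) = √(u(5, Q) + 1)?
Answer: 4 + 39*√14 ≈ 149.92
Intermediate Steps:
u(a, P) = 5*a² (u(a, P) = a²*5 = 5*a²)
A(Q) = 3*√14 (A(Q) = √(5*5² + 1) = √(5*25 + 1) = √(125 + 1) = √126 = 3*√14)
4 + A(6)*13 = 4 + (3*√14)*13 = 4 + 39*√14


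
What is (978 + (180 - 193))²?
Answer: 931225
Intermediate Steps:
(978 + (180 - 193))² = (978 - 13)² = 965² = 931225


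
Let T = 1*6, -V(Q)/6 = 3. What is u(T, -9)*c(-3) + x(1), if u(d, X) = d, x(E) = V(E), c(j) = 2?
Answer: -6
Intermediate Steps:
V(Q) = -18 (V(Q) = -6*3 = -18)
x(E) = -18
T = 6
u(T, -9)*c(-3) + x(1) = 6*2 - 18 = 12 - 18 = -6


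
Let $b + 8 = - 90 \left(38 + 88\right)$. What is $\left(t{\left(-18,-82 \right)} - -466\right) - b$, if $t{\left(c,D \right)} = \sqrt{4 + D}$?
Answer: $11814 + i \sqrt{78} \approx 11814.0 + 8.8318 i$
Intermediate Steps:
$b = -11348$ ($b = -8 - 90 \left(38 + 88\right) = -8 - 11340 = -11348$)
$\left(t{\left(-18,-82 \right)} - -466\right) - b = \left(\sqrt{4 - 82} - -466\right) - -11348 = \left(\sqrt{-78} + 466\right) + 11348 = \left(i \sqrt{78} + 466\right) + 11348 = \left(466 + i \sqrt{78}\right) + 11348 = 11814 + i \sqrt{78}$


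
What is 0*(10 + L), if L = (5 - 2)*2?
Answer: 0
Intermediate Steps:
L = 6 (L = 3*2 = 6)
0*(10 + L) = 0*(10 + 6) = 0*16 = 0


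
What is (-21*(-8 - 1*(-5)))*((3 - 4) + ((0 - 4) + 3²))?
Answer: 252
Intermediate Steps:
(-21*(-8 - 1*(-5)))*((3 - 4) + ((0 - 4) + 3²)) = (-21*(-8 + 5))*(-1 + (-4 + 9)) = (-21*(-3))*(-1 + 5) = 63*4 = 252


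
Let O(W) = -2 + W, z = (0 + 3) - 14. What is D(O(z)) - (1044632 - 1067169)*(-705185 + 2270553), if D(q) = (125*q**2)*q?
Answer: 35278423991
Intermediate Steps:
z = -11 (z = 3 - 14 = -11)
D(q) = 125*q**3
D(O(z)) - (1044632 - 1067169)*(-705185 + 2270553) = 125*(-2 - 11)**3 - (1044632 - 1067169)*(-705185 + 2270553) = 125*(-13)**3 - (-22537)*1565368 = 125*(-2197) - 1*(-35278698616) = -274625 + 35278698616 = 35278423991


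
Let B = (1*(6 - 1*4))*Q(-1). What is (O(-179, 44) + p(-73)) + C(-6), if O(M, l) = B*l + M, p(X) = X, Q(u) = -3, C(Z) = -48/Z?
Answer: -508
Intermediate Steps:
B = -6 (B = (1*(6 - 1*4))*(-3) = (1*(6 - 4))*(-3) = (1*2)*(-3) = 2*(-3) = -6)
O(M, l) = M - 6*l (O(M, l) = -6*l + M = M - 6*l)
(O(-179, 44) + p(-73)) + C(-6) = ((-179 - 6*44) - 73) - 48/(-6) = ((-179 - 264) - 73) - 48*(-1/6) = (-443 - 73) + 8 = -516 + 8 = -508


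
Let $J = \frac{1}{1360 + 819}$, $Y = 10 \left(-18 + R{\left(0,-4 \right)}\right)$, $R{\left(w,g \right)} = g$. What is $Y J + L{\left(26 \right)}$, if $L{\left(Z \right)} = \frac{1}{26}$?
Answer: $- \frac{3541}{56654} \approx -0.062502$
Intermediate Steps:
$L{\left(Z \right)} = \frac{1}{26}$
$Y = -220$ ($Y = 10 \left(-18 - 4\right) = 10 \left(-22\right) = -220$)
$J = \frac{1}{2179} \approx 0.00045893$
$Y J + L{\left(26 \right)} = \left(-220\right) \frac{1}{2179} + \frac{1}{26} = - \frac{220}{2179} + \frac{1}{26} = - \frac{3541}{56654}$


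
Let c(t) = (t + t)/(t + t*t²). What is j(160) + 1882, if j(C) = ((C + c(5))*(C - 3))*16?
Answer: 5251938/13 ≈ 4.0400e+5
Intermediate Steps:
c(t) = 2*t/(t + t³) (c(t) = (2*t)/(t + t³) = 2*t/(t + t³))
j(C) = 16*(-3 + C)*(1/13 + C) (j(C) = ((C + 2/(1 + 5²))*(C - 3))*16 = ((C + 2/(1 + 25))*(-3 + C))*16 = ((C + 2/26)*(-3 + C))*16 = ((C + 2*(1/26))*(-3 + C))*16 = ((C + 1/13)*(-3 + C))*16 = ((1/13 + C)*(-3 + C))*16 = ((-3 + C)*(1/13 + C))*16 = 16*(-3 + C)*(1/13 + C))
j(160) + 1882 = (-48/13 + 16*160² - 608/13*160) + 1882 = (-48/13 + 16*25600 - 97280/13) + 1882 = (-48/13 + 409600 - 97280/13) + 1882 = 5227472/13 + 1882 = 5251938/13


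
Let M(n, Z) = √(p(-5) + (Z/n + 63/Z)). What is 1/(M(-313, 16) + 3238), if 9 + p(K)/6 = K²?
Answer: 16215904/52506596921 - 4*√156572303/52506596921 ≈ 0.00030788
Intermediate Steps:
p(K) = -54 + 6*K²
M(n, Z) = √(96 + 63/Z + Z/n) (M(n, Z) = √((-54 + 6*(-5)²) + (Z/n + 63/Z)) = √((-54 + 6*25) + (63/Z + Z/n)) = √((-54 + 150) + (63/Z + Z/n)) = √(96 + (63/Z + Z/n)) = √(96 + 63/Z + Z/n))
1/(M(-313, 16) + 3238) = 1/(√(96 + 63/16 + 16/(-313)) + 3238) = 1/(√(96 + 63*(1/16) + 16*(-1/313)) + 3238) = 1/(√(96 + 63/16 - 16/313) + 3238) = 1/(√(500231/5008) + 3238) = 1/(√156572303/1252 + 3238) = 1/(3238 + √156572303/1252)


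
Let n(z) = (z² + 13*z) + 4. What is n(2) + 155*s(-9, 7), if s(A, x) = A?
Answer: -1361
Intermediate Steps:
n(z) = 4 + z² + 13*z
n(2) + 155*s(-9, 7) = (4 + 2² + 13*2) + 155*(-9) = (4 + 4 + 26) - 1395 = 34 - 1395 = -1361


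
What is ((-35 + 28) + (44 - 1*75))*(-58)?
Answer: 2204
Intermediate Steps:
((-35 + 28) + (44 - 1*75))*(-58) = (-7 + (44 - 75))*(-58) = (-7 - 31)*(-58) = -38*(-58) = 2204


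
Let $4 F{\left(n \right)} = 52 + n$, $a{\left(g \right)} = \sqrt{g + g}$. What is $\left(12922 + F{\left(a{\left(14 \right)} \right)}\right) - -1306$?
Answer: $14241 + \frac{\sqrt{7}}{2} \approx 14242.0$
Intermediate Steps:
$a{\left(g \right)} = \sqrt{2} \sqrt{g}$ ($a{\left(g \right)} = \sqrt{2 g} = \sqrt{2} \sqrt{g}$)
$F{\left(n \right)} = 13 + \frac{n}{4}$ ($F{\left(n \right)} = \frac{52 + n}{4} = 13 + \frac{n}{4}$)
$\left(12922 + F{\left(a{\left(14 \right)} \right)}\right) - -1306 = \left(12922 + \left(13 + \frac{\sqrt{2} \sqrt{14}}{4}\right)\right) - -1306 = \left(12922 + \left(13 + \frac{2 \sqrt{7}}{4}\right)\right) + 1306 = \left(12922 + \left(13 + \frac{\sqrt{7}}{2}\right)\right) + 1306 = \left(12935 + \frac{\sqrt{7}}{2}\right) + 1306 = 14241 + \frac{\sqrt{7}}{2}$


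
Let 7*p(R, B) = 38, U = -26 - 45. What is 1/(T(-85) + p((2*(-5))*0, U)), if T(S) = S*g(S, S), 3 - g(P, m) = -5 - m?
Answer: 7/45853 ≈ 0.00015266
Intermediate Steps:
U = -71
g(P, m) = 8 + m (g(P, m) = 3 - (-5 - m) = 3 + (5 + m) = 8 + m)
p(R, B) = 38/7 (p(R, B) = (⅐)*38 = 38/7)
T(S) = S*(8 + S)
1/(T(-85) + p((2*(-5))*0, U)) = 1/(-85*(8 - 85) + 38/7) = 1/(-85*(-77) + 38/7) = 1/(6545 + 38/7) = 1/(45853/7) = 7/45853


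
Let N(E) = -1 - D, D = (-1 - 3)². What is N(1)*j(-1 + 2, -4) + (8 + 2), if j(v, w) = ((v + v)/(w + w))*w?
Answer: -7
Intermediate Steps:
D = 16 (D = (-4)² = 16)
N(E) = -17 (N(E) = -1 - 1*16 = -1 - 16 = -17)
j(v, w) = v (j(v, w) = ((2*v)/((2*w)))*w = ((2*v)*(1/(2*w)))*w = (v/w)*w = v)
N(1)*j(-1 + 2, -4) + (8 + 2) = -17*(-1 + 2) + (8 + 2) = -17*1 + 10 = -17 + 10 = -7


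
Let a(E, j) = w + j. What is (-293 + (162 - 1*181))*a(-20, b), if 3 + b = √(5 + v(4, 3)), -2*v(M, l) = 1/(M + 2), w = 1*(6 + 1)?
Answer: -1248 - 52*√177 ≈ -1939.8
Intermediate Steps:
w = 7 (w = 1*7 = 7)
v(M, l) = -1/(2*(2 + M)) (v(M, l) = -1/(2*(M + 2)) = -1/(2*(2 + M)))
b = -3 + √177/6 (b = -3 + √(5 - 1/(4 + 2*4)) = -3 + √(5 - 1/(4 + 8)) = -3 + √(5 - 1/12) = -3 + √(59/12) = -3 + √177/6 ≈ -0.78264)
a(E, j) = 7 + j
(-293 + (162 - 1*181))*a(-20, b) = (-293 + (162 - 1*181))*(7 + (-3 + √177/6)) = (-293 + (162 - 181))*(4 + √177/6) = (-293 - 19)*(4 + √177/6) = -312*(4 + √177/6) = -1248 - 52*√177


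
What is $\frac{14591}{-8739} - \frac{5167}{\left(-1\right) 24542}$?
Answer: $- \frac{312937909}{214472538} \approx -1.4591$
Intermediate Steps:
$\frac{14591}{-8739} - \frac{5167}{\left(-1\right) 24542} = 14591 \left(- \frac{1}{8739}\right) - \frac{5167}{-24542} = - \frac{14591}{8739} - - \frac{5167}{24542} = - \frac{14591}{8739} + \frac{5167}{24542} = - \frac{312937909}{214472538}$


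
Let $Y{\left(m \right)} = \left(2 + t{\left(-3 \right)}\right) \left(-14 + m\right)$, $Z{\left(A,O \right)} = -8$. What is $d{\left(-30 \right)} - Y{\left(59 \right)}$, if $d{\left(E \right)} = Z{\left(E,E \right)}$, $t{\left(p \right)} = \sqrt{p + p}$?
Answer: $-98 - 45 i \sqrt{6} \approx -98.0 - 110.23 i$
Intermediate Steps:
$t{\left(p \right)} = \sqrt{2} \sqrt{p}$ ($t{\left(p \right)} = \sqrt{2 p} = \sqrt{2} \sqrt{p}$)
$d{\left(E \right)} = -8$
$Y{\left(m \right)} = \left(-14 + m\right) \left(2 + i \sqrt{6}\right)$ ($Y{\left(m \right)} = \left(2 + \sqrt{2} \sqrt{-3}\right) \left(-14 + m\right) = \left(2 + \sqrt{2} i \sqrt{3}\right) \left(-14 + m\right) = \left(2 + i \sqrt{6}\right) \left(-14 + m\right) = \left(-14 + m\right) \left(2 + i \sqrt{6}\right)$)
$d{\left(-30 \right)} - Y{\left(59 \right)} = -8 - \left(-28 + 2 \cdot 59 - 14 i \sqrt{6} + i 59 \sqrt{6}\right) = -8 - \left(-28 + 118 - 14 i \sqrt{6} + 59 i \sqrt{6}\right) = -8 - \left(90 + 45 i \sqrt{6}\right) = -98 - 45 i \sqrt{6}$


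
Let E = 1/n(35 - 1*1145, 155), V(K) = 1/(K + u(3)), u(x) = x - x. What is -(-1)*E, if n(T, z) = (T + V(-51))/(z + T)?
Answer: 48705/56611 ≈ 0.86034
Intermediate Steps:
u(x) = 0
V(K) = 1/K (V(K) = 1/(K + 0) = 1/K)
n(T, z) = (-1/51 + T)/(T + z) (n(T, z) = (T + 1/(-51))/(z + T) = (T - 1/51)/(T + z) = (-1/51 + T)/(T + z))
E = 48705/56611 (E = 1/((-1/51 + (35 - 1*1145))/((35 - 1*1145) + 155)) = 1/((-1/51 + (35 - 1145))/((35 - 1145) + 155)) = 1/((-1/51 - 1110)/(-1110 + 155)) = 1/(-56611/51/(-955)) = 1/(-1/955*(-56611/51)) = 1/(56611/48705) = 48705/56611 ≈ 0.86034)
-(-1)*E = -(-1)*48705/56611 = -1*(-48705/56611) = 48705/56611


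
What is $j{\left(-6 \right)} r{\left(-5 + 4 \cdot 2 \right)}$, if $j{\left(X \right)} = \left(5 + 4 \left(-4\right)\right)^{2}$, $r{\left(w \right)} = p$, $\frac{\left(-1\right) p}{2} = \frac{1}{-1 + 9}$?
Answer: $- \frac{121}{4} \approx -30.25$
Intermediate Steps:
$p = - \frac{1}{4}$ ($p = - \frac{2}{-1 + 9} = - \frac{2}{8} = \left(-2\right) \frac{1}{8} = - \frac{1}{4} \approx -0.25$)
$r{\left(w \right)} = - \frac{1}{4}$
$j{\left(X \right)} = 121$ ($j{\left(X \right)} = \left(5 - 16\right)^{2} = \left(-11\right)^{2} = 121$)
$j{\left(-6 \right)} r{\left(-5 + 4 \cdot 2 \right)} = 121 \left(- \frac{1}{4}\right) = - \frac{121}{4}$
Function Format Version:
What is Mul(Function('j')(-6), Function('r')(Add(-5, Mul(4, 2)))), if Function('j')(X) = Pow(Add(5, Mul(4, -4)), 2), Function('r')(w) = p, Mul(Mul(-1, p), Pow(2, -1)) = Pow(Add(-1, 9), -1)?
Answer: Rational(-121, 4) ≈ -30.250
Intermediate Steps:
p = Rational(-1, 4) (p = Mul(-2, Pow(Add(-1, 9), -1)) = Mul(-2, Pow(8, -1)) = Mul(-2, Rational(1, 8)) = Rational(-1, 4) ≈ -0.25000)
Function('r')(w) = Rational(-1, 4)
Function('j')(X) = 121 (Function('j')(X) = Pow(Add(5, -16), 2) = Pow(-11, 2) = 121)
Mul(Function('j')(-6), Function('r')(Add(-5, Mul(4, 2)))) = Mul(121, Rational(-1, 4)) = Rational(-121, 4)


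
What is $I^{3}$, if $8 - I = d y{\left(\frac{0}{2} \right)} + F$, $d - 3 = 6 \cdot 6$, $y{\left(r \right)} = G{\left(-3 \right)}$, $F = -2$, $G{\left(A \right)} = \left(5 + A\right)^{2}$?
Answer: $-3112136$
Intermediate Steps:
$y{\left(r \right)} = 4$ ($y{\left(r \right)} = \left(5 - 3\right)^{2} = 2^{2} = 4$)
$d = 39$ ($d = 3 + 6 \cdot 6 = 3 + 36 = 39$)
$I = -146$ ($I = 8 - \left(39 \cdot 4 - 2\right) = 8 - \left(156 - 2\right) = 8 - 154 = -146$)
$I^{3} = \left(-146\right)^{3} = -3112136$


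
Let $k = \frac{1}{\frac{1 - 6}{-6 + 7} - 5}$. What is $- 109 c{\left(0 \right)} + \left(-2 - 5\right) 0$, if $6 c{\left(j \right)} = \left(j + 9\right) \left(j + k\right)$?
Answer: $\frac{327}{20} \approx 16.35$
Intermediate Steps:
$k = - \frac{1}{10}$ ($k = \frac{1}{- \frac{5}{1} - 5} = \frac{1}{\left(-5\right) 1 - 5} = \frac{1}{-5 - 5} = \frac{1}{-10} = - \frac{1}{10} \approx -0.1$)
$c{\left(j \right)} = \frac{\left(9 + j\right) \left(- \frac{1}{10} + j\right)}{6}$ ($c{\left(j \right)} = \frac{\left(j + 9\right) \left(j - \frac{1}{10}\right)}{6} = \frac{\left(9 + j\right) \left(- \frac{1}{10} + j\right)}{6}$)
$- 109 c{\left(0 \right)} + \left(-2 - 5\right) 0 = - 109 \left(- \frac{3}{20} + \frac{0^{2}}{6} + \frac{89}{60} \cdot 0\right) + \left(-2 - 5\right) 0 = - 109 \left(- \frac{3}{20} + \frac{1}{6} \cdot 0 + 0\right) - 0 = - 109 \left(- \frac{3}{20} + 0 + 0\right) + 0 = \left(-109\right) \left(- \frac{3}{20}\right) + 0 = \frac{327}{20} + 0 = \frac{327}{20}$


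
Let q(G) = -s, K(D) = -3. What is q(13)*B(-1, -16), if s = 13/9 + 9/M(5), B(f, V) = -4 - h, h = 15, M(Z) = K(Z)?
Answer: -266/9 ≈ -29.556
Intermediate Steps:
M(Z) = -3
B(f, V) = -19 (B(f, V) = -4 - 1*15 = -4 - 15 = -19)
s = -14/9 (s = 13/9 + 9/(-3) = 13*(⅑) + 9*(-⅓) = 13/9 - 3 = -14/9 ≈ -1.5556)
q(G) = 14/9 (q(G) = -1*(-14/9) = 14/9)
q(13)*B(-1, -16) = (14/9)*(-19) = -266/9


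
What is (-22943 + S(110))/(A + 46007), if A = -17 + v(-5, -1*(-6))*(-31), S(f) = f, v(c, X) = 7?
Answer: -22833/45773 ≈ -0.49883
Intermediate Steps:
A = -234 (A = -17 + 7*(-31) = -17 - 217 = -234)
(-22943 + S(110))/(A + 46007) = (-22943 + 110)/(-234 + 46007) = -22833/45773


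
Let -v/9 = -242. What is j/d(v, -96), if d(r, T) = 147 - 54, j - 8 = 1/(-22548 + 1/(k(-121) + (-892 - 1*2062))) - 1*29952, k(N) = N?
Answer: -2076170267419/6448164393 ≈ -321.98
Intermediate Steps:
v = 2178 (v = -9*(-242) = 2178)
j = -2076170267419/69335101 (j = 8 + (1/(-22548 + 1/(-121 + (-892 - 1*2062))) - 1*29952) = 8 + (1/(-22548 + 1/(-121 + (-892 - 2062))) - 29952) = 8 + (1/(-22548 + 1/(-121 - 2954)) - 29952) = 8 + (1/(-22548 + 1/(-3075)) - 29952) = 8 + (1/(-22548 - 1/3075) - 29952) = 8 + (1/(-69335101/3075) - 29952) = 8 + (-3075/69335101 - 29952) = 8 - 2076724948227/69335101 = -2076170267419/69335101 ≈ -29944.)
d(r, T) = 93
j/d(v, -96) = -2076170267419/69335101/93 = -2076170267419/69335101*1/93 = -2076170267419/6448164393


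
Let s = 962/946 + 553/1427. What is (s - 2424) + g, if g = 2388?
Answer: -23351000/674971 ≈ -34.596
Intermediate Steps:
s = 947956/674971 (s = 962*(1/946) + 553*(1/1427) = 481/473 + 553/1427 = 947956/674971 ≈ 1.4044)
(s - 2424) + g = (947956/674971 - 2424) + 2388 = -1635181748/674971 + 2388 = -23351000/674971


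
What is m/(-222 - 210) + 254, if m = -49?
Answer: 109777/432 ≈ 254.11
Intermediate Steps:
m/(-222 - 210) + 254 = -49/(-222 - 210) + 254 = -49/(-432) + 254 = -1/432*(-49) + 254 = 49/432 + 254 = 109777/432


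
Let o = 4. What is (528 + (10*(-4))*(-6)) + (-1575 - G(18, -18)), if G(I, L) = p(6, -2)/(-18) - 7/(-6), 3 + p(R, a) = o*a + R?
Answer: -7276/9 ≈ -808.44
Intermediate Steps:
p(R, a) = -3 + R + 4*a (p(R, a) = -3 + (4*a + R) = -3 + (R + 4*a) = -3 + R + 4*a)
G(I, L) = 13/9 (G(I, L) = (-3 + 6 + 4*(-2))/(-18) - 7/(-6) = (-3 + 6 - 8)*(-1/18) - 7*(-⅙) = -5*(-1/18) + 7/6 = 5/18 + 7/6 = 13/9)
(528 + (10*(-4))*(-6)) + (-1575 - G(18, -18)) = (528 + (10*(-4))*(-6)) + (-1575 - 1*13/9) = (528 - 40*(-6)) + (-1575 - 13/9) = (528 + 240) - 14188/9 = 768 - 14188/9 = -7276/9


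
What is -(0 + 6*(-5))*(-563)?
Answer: -16890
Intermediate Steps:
-(0 + 6*(-5))*(-563) = -(0 - 30)*(-563) = -(-30)*(-563) = -1*16890 = -16890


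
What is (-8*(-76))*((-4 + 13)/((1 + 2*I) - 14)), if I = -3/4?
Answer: -10944/29 ≈ -377.38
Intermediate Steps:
I = -¾ (I = -3*¼ = -¾ ≈ -0.75000)
(-8*(-76))*((-4 + 13)/((1 + 2*I) - 14)) = (-8*(-76))*((-4 + 13)/((1 + 2*(-¾)) - 14)) = 608*(9/((1 - 3/2) - 14)) = 608*(9/(-½ - 14)) = 608*(9/(-29/2)) = 608*(9*(-2/29)) = 608*(-18/29) = -10944/29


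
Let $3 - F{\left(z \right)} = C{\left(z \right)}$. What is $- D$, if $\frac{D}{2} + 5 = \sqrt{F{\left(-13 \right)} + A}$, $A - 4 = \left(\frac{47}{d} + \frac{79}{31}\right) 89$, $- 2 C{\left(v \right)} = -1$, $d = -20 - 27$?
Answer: $10 - \frac{\sqrt{554714}}{31} \approx -14.026$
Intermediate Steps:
$d = -47$ ($d = -20 - 27 = -47$)
$C{\left(v \right)} = \frac{1}{2}$ ($C{\left(v \right)} = \left(- \frac{1}{2}\right) \left(-1\right) = \frac{1}{2}$)
$A = \frac{4396}{31}$ ($A = 4 + \left(\frac{47}{-47} + \frac{79}{31}\right) 89 = 4 + \left(47 \left(- \frac{1}{47}\right) + 79 \cdot \frac{1}{31}\right) 89 = 4 + \left(-1 + \frac{79}{31}\right) 89 = 4 + \frac{48}{31} \cdot 89 = 4 + \frac{4272}{31} = \frac{4396}{31} \approx 141.81$)
$F{\left(z \right)} = \frac{5}{2}$ ($F{\left(z \right)} = 3 - \frac{1}{2} = \frac{5}{2}$)
$D = -10 + \frac{\sqrt{554714}}{31}$ ($D = -10 + 2 \sqrt{\frac{5}{2} + \frac{4396}{31}} = -10 + 2 \sqrt{\frac{8947}{62}} = -10 + 2 \frac{\sqrt{554714}}{62} = -10 + \frac{\sqrt{554714}}{31} \approx 14.026$)
$- D = - (-10 + \frac{\sqrt{554714}}{31}) = 10 - \frac{\sqrt{554714}}{31}$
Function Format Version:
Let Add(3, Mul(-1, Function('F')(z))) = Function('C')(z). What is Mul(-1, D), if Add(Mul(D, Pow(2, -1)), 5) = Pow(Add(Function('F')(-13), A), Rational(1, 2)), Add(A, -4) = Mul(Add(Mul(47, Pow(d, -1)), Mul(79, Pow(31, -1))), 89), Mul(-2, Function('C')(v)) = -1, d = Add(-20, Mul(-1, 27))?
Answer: Add(10, Mul(Rational(-1, 31), Pow(554714, Rational(1, 2)))) ≈ -14.026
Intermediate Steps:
d = -47 (d = Add(-20, -27) = -47)
Function('C')(v) = Rational(1, 2) (Function('C')(v) = Mul(Rational(-1, 2), -1) = Rational(1, 2))
A = Rational(4396, 31) (A = Add(4, Mul(Add(Mul(47, Pow(-47, -1)), Mul(79, Pow(31, -1))), 89)) = Add(4, Mul(Add(Mul(47, Rational(-1, 47)), Mul(79, Rational(1, 31))), 89)) = Add(4, Mul(Add(-1, Rational(79, 31)), 89)) = Add(4, Mul(Rational(48, 31), 89)) = Add(4, Rational(4272, 31)) = Rational(4396, 31) ≈ 141.81)
Function('F')(z) = Rational(5, 2) (Function('F')(z) = Add(3, Mul(-1, Rational(1, 2))) = Add(3, Rational(-1, 2)) = Rational(5, 2))
D = Add(-10, Mul(Rational(1, 31), Pow(554714, Rational(1, 2)))) (D = Add(-10, Mul(2, Pow(Add(Rational(5, 2), Rational(4396, 31)), Rational(1, 2)))) = Add(-10, Mul(2, Pow(Rational(8947, 62), Rational(1, 2)))) = Add(-10, Mul(2, Mul(Rational(1, 62), Pow(554714, Rational(1, 2))))) = Add(-10, Mul(Rational(1, 31), Pow(554714, Rational(1, 2)))) ≈ 14.026)
Mul(-1, D) = Mul(-1, Add(-10, Mul(Rational(1, 31), Pow(554714, Rational(1, 2))))) = Add(10, Mul(Rational(-1, 31), Pow(554714, Rational(1, 2))))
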